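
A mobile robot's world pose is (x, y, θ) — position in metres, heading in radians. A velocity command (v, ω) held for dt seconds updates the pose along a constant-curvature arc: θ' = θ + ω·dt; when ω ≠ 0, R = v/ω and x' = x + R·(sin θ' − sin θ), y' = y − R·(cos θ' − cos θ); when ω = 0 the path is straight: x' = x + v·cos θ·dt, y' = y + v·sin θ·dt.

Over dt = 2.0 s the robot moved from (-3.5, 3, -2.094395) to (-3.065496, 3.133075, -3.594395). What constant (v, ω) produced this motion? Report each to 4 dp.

Δθ = -3.594395 − -2.094395 = -1.500000
ω = Δθ/dt = -1.500000/2.0 = -0.7500
R = Δx/(sin θ' − sin θ) = 0.3333
v = R·ω = 0.3333·-0.7500 = -0.2500

v = -0.2500, ω = -0.7500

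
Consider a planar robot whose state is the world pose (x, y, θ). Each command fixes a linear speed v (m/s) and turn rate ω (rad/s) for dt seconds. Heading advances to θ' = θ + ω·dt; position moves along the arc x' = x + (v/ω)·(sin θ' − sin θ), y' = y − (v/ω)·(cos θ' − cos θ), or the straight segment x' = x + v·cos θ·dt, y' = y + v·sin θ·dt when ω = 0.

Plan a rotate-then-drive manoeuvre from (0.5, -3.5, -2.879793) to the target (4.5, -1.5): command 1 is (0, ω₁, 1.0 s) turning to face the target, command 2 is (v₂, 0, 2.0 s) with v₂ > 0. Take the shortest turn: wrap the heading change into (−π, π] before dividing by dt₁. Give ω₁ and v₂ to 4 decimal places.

ω₁ = -2.9397, v₂ = 2.2361

heading to target = atan2(-1.5−-3.5, 4.5−0.5) = 0.4636
Δθ = wrap(0.4636 − -2.8798) = -2.9397; ω₁ = Δθ/dt₁ = -2.9397
distance = √((4.5−0.5)² + (-1.5−-3.5)²) = 4.4721; v₂ = distance/dt₂ = 2.2361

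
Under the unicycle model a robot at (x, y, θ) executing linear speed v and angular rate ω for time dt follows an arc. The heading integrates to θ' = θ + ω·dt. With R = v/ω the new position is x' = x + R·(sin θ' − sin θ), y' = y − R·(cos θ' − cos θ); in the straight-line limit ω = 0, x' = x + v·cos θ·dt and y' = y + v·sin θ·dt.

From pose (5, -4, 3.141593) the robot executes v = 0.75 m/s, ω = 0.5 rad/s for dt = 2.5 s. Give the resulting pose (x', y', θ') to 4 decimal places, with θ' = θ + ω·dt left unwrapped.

(3.5765, -5.0270, 4.3916)

θ' = 3.1416 + 0.5·2.5 = 4.3916
R = v/ω = 0.75/0.5 = 1.5000
x' = 5 + 1.5000·(sin 4.3916 − sin 3.1416) = 3.5765
y' = -4 − 1.5000·(cos 4.3916 − cos 3.1416) = -5.0270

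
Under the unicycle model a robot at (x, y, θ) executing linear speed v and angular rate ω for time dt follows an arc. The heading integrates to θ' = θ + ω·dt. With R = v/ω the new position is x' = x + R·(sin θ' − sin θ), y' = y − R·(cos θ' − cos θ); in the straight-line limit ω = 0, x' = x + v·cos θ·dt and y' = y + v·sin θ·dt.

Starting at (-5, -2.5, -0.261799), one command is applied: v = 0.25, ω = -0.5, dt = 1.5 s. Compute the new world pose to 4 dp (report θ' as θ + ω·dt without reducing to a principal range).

θ' = -0.2618 + -0.5·1.5 = -1.0118
R = v/ω = 0.25/-0.5 = -0.5000
x' = -5 + -0.5000·(sin -1.0118 − sin -0.2618) = -4.7055
y' = -2.5 − -0.5000·(cos -1.0118 − cos -0.2618) = -2.7178

(-4.7055, -2.7178, -1.0118)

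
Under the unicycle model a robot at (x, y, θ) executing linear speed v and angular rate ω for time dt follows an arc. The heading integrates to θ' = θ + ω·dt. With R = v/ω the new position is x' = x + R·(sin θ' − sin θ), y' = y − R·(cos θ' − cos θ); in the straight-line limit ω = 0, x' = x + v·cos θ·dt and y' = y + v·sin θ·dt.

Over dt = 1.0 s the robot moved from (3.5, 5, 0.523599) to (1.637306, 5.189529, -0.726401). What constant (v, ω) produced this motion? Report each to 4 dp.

Δθ = -0.726401 − 0.523599 = -1.250000
ω = Δθ/dt = -1.250000/1.0 = -1.2500
R = Δx/(sin θ' − sin θ) = 1.6000
v = R·ω = 1.6000·-1.2500 = -2.0000

v = -2.0000, ω = -1.2500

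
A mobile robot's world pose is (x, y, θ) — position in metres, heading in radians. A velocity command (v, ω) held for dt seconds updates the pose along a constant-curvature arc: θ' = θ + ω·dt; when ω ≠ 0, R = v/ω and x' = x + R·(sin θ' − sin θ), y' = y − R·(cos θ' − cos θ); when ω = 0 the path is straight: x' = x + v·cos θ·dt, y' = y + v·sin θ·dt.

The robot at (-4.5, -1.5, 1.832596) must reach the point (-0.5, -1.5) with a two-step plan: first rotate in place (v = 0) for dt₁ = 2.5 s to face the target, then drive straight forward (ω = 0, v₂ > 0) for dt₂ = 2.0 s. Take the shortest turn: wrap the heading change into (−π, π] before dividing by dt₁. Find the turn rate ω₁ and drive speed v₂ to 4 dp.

ω₁ = -0.7330, v₂ = 2.0000

heading to target = atan2(-1.5−-1.5, -0.5−-4.5) = 0.0000
Δθ = wrap(0.0000 − 1.8326) = -1.8326; ω₁ = Δθ/dt₁ = -0.7330
distance = √((-0.5−-4.5)² + (-1.5−-1.5)²) = 4.0000; v₂ = distance/dt₂ = 2.0000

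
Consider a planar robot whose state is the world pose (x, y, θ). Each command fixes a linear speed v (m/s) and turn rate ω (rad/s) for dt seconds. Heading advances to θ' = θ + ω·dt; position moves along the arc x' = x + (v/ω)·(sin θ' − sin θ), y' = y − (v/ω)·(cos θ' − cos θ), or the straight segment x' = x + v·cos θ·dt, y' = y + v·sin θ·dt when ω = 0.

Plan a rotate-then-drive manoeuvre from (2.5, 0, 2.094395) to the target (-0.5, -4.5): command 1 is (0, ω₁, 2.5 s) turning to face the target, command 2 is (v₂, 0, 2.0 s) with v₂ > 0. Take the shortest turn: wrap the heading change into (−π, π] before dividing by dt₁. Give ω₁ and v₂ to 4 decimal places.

ω₁ = 0.8120, v₂ = 2.7042

heading to target = atan2(-4.5−0, -0.5−2.5) = -2.1588
Δθ = wrap(-2.1588 − 2.0944) = 2.0300; ω₁ = Δθ/dt₁ = 0.8120
distance = √((-0.5−2.5)² + (-4.5−0)²) = 5.4083; v₂ = distance/dt₂ = 2.7042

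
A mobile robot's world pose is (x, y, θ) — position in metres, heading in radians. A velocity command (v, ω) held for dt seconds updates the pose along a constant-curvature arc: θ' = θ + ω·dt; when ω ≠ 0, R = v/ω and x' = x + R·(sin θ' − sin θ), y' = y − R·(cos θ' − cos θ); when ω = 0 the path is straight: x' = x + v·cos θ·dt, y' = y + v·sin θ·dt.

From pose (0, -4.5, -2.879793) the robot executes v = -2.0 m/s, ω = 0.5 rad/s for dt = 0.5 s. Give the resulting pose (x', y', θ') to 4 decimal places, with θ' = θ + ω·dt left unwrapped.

(0.9237, -4.1238, -2.6298)

θ' = -2.8798 + 0.5·0.5 = -2.6298
R = v/ω = -2.0/0.5 = -4.0000
x' = 0 + -4.0000·(sin -2.6298 − sin -2.8798) = 0.9237
y' = -4.5 − -4.0000·(cos -2.6298 − cos -2.8798) = -4.1238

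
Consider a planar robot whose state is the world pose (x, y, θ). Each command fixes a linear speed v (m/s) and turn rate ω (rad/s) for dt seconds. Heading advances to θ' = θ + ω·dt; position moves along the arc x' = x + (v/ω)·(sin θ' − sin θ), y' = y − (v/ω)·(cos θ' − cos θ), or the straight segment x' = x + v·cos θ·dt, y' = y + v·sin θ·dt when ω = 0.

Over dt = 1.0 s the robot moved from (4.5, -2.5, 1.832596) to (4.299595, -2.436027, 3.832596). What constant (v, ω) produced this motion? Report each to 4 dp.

Δθ = 3.832596 − 1.832596 = 2.000000
ω = Δθ/dt = 2.000000/1.0 = 2.0000
R = Δx/(sin θ' − sin θ) = 0.1250
v = R·ω = 0.1250·2.0000 = 0.2500

v = 0.2500, ω = 2.0000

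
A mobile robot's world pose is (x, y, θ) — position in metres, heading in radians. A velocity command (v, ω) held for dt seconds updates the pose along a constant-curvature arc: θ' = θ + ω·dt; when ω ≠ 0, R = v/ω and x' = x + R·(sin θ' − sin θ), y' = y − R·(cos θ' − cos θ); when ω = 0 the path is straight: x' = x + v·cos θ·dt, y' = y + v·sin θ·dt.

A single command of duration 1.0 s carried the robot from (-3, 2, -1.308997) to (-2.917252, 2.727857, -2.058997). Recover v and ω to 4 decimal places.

v = -0.7500, ω = -0.7500

Δθ = -2.058997 − -1.308997 = -0.750000
ω = Δθ/dt = -0.750000/1.0 = -0.7500
R = −Δy/(cos θ' − cos θ) = 1.0000
v = R·ω = 1.0000·-0.7500 = -0.7500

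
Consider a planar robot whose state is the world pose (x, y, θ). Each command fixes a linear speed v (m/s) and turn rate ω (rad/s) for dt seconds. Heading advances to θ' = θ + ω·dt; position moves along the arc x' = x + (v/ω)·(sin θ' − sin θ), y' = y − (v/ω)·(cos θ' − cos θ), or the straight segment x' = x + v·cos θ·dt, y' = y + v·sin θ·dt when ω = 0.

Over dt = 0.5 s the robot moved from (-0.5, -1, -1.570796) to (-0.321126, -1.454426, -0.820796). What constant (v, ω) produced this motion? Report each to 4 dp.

v = 1.0000, ω = 1.5000

Δθ = -0.820796 − -1.570796 = 0.750000
ω = Δθ/dt = 0.750000/0.5 = 1.5000
R = −Δy/(cos θ' − cos θ) = 0.6667
v = R·ω = 0.6667·1.5000 = 1.0000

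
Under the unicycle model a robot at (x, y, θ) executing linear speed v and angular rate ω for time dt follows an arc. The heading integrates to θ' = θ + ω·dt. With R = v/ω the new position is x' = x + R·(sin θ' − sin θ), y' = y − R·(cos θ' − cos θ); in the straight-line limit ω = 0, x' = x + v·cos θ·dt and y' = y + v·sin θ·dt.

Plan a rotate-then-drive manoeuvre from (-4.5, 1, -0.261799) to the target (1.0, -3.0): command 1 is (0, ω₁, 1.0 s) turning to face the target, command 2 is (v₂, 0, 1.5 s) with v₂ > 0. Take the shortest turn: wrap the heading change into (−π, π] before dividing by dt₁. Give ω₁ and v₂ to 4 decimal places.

ω₁ = -0.3670, v₂ = 4.5338

heading to target = atan2(-3−1, 1−-4.5) = -0.6288
Δθ = wrap(-0.6288 − -0.2618) = -0.3670; ω₁ = Δθ/dt₁ = -0.3670
distance = √((1−-4.5)² + (-3−1)²) = 6.8007; v₂ = distance/dt₂ = 4.5338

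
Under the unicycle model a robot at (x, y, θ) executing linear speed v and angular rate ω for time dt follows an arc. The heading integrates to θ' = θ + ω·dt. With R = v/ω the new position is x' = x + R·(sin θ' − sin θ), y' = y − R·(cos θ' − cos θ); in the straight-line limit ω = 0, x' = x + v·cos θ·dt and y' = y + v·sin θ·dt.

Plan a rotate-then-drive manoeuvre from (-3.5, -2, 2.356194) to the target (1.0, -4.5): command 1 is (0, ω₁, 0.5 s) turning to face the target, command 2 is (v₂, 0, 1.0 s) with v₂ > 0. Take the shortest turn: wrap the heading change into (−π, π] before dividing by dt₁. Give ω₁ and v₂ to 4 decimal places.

ω₁ = -5.7266, v₂ = 5.1478

heading to target = atan2(-4.5−-2, 1−-3.5) = -0.5071
Δθ = wrap(-0.5071 − 2.3562) = -2.8633; ω₁ = Δθ/dt₁ = -5.7266
distance = √((1−-3.5)² + (-4.5−-2)²) = 5.1478; v₂ = distance/dt₂ = 5.1478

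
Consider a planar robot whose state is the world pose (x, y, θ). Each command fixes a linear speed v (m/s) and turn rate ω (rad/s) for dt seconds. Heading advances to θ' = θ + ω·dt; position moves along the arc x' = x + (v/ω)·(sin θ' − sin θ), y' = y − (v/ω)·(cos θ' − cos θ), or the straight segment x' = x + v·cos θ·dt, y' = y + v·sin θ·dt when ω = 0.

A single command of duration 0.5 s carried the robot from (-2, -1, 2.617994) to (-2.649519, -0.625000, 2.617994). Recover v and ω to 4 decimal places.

Δθ = 2.617994 − 2.617994 = 0.000000
ω = Δθ/dt = 0.000000/0.5 = 0.0000
ω = 0 → v = (Δx·cos θ + Δy·sin θ)/dt = 1.5000

v = 1.5000, ω = 0.0000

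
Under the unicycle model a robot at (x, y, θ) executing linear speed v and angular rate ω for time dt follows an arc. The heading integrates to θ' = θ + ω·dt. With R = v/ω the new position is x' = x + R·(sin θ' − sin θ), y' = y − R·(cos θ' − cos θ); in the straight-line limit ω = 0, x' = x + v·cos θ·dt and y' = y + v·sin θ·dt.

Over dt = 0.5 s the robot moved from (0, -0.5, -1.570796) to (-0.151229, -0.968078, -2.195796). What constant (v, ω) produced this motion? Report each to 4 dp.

Δθ = -2.195796 − -1.570796 = -0.625000
ω = Δθ/dt = -0.625000/0.5 = -1.2500
R = −Δy/(cos θ' − cos θ) = -0.8000
v = R·ω = -0.8000·-1.2500 = 1.0000

v = 1.0000, ω = -1.2500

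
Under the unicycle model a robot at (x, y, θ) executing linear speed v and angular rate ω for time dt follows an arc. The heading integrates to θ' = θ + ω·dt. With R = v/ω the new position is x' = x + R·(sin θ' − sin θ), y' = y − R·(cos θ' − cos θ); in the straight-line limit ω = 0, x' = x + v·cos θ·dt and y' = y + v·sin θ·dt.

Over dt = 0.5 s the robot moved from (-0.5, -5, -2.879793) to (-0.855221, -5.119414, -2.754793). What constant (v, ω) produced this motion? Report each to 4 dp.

v = 0.7500, ω = 0.2500

Δθ = -2.754793 − -2.879793 = 0.125000
ω = Δθ/dt = 0.125000/0.5 = 0.2500
R = Δx/(sin θ' − sin θ) = 3.0000
v = R·ω = 3.0000·0.2500 = 0.7500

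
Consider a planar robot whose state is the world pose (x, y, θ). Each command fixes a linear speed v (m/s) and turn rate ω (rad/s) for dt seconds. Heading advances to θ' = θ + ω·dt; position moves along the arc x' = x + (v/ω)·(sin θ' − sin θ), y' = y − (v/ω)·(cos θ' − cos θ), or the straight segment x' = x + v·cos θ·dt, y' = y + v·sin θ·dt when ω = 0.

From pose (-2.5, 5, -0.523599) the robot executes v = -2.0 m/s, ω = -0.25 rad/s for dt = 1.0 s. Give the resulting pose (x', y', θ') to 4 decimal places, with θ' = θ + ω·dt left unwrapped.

(-4.0897, 6.2050, -0.7736)

θ' = -0.5236 + -0.25·1.0 = -0.7736
R = v/ω = -2.0/-0.25 = 8.0000
x' = -2.5 + 8.0000·(sin -0.7736 − sin -0.5236) = -4.0897
y' = 5 − 8.0000·(cos -0.7736 − cos -0.5236) = 6.2050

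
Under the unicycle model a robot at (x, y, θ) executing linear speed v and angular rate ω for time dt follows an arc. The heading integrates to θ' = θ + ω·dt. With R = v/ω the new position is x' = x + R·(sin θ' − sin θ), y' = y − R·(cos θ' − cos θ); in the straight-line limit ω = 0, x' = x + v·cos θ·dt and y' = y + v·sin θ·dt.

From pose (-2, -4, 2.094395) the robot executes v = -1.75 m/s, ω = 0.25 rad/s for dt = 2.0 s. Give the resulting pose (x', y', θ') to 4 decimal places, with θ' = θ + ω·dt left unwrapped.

θ' = 2.0944 + 0.25·2.0 = 2.5944
R = v/ω = -1.75/0.25 = -7.0000
x' = -2 + -7.0000·(sin 2.5944 − sin 2.0944) = 0.4201
y' = -4 − -7.0000·(cos 2.5944 − cos 2.0944) = -6.4779

(0.4201, -6.4779, 2.5944)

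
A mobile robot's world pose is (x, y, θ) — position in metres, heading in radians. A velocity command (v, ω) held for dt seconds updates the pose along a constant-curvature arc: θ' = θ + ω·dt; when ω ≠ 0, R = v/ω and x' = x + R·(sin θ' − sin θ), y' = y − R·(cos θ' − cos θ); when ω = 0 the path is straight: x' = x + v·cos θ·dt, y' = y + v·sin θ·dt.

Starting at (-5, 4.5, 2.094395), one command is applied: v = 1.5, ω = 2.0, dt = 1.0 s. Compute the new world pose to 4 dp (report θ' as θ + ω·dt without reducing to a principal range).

(-6.2608, 4.5596, 4.0944)

θ' = 2.0944 + 2.0·1.0 = 4.0944
R = v/ω = 1.5/2.0 = 0.7500
x' = -5 + 0.7500·(sin 4.0944 − sin 2.0944) = -6.2608
y' = 4.5 − 0.7500·(cos 4.0944 − cos 2.0944) = 4.5596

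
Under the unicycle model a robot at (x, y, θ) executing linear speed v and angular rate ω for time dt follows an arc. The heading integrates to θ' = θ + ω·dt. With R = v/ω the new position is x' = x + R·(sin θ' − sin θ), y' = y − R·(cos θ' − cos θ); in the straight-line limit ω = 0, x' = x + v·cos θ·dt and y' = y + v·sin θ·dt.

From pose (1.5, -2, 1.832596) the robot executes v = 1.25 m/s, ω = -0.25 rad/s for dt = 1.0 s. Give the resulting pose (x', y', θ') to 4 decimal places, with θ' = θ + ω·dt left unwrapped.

(1.3300, -0.7649, 1.5826)

θ' = 1.8326 + -0.25·1.0 = 1.5826
R = v/ω = 1.25/-0.25 = -5.0000
x' = 1.5 + -5.0000·(sin 1.5826 − sin 1.8326) = 1.3300
y' = -2 − -5.0000·(cos 1.5826 − cos 1.8326) = -0.7649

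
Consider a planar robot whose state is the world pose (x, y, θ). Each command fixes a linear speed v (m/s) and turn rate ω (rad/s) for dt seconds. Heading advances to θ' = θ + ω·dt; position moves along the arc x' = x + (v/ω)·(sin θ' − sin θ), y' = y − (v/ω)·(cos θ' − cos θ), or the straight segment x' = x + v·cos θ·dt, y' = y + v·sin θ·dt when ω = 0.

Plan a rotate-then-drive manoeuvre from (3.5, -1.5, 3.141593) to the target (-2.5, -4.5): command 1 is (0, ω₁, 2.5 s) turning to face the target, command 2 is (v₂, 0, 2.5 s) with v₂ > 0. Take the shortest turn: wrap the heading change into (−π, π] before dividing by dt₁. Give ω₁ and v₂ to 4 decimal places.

ω₁ = 0.1855, v₂ = 2.6833

heading to target = atan2(-4.5−-1.5, -2.5−3.5) = -2.6779
Δθ = wrap(-2.6779 − 3.1416) = 0.4636; ω₁ = Δθ/dt₁ = 0.1855
distance = √((-2.5−3.5)² + (-4.5−-1.5)²) = 6.7082; v₂ = distance/dt₂ = 2.6833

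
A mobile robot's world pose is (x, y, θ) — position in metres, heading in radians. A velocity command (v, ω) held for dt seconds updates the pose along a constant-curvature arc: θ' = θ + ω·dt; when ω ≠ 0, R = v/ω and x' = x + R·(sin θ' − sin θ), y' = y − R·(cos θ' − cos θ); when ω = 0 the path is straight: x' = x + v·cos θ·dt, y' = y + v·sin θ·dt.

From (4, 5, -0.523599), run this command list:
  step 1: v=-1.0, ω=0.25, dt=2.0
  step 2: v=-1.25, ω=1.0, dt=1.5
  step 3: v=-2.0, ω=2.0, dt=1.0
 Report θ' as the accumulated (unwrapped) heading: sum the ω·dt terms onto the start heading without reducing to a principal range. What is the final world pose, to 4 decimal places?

step 1: θ'=-0.0236 (R=-4.0000) → pose (2.0944, 5.5348, -0.0236)
step 2: θ'=1.4764 (R=-1.2500) → pose (0.8205, 4.4030, 1.4764)
step 3: θ'=3.4764 (R=-1.0000) → pose (2.1446, 3.3642, 3.4764)

(2.1446, 3.3642, 3.4764)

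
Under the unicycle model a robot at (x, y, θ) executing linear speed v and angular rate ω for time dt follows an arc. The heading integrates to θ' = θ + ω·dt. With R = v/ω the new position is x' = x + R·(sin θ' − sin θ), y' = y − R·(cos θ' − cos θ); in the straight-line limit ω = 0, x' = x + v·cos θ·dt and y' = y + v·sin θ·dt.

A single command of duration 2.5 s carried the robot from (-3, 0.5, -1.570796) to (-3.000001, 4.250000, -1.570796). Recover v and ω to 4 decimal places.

Δθ = -1.570796 − -1.570796 = 0.000000
ω = Δθ/dt = 0.000000/2.5 = 0.0000
ω = 0 → v = (Δx·cos θ + Δy·sin θ)/dt = -1.5000

v = -1.5000, ω = 0.0000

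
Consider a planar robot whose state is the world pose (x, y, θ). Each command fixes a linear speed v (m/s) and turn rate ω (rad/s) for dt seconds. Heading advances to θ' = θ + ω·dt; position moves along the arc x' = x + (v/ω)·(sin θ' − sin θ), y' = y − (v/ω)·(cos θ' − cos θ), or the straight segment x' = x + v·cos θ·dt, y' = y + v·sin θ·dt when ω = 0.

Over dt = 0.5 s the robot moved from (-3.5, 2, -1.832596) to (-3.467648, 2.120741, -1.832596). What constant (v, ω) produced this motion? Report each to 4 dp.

v = -0.2500, ω = 0.0000

Δθ = -1.832596 − -1.832596 = 0.000000
ω = Δθ/dt = 0.000000/0.5 = 0.0000
ω = 0 → v = (Δx·cos θ + Δy·sin θ)/dt = -0.2500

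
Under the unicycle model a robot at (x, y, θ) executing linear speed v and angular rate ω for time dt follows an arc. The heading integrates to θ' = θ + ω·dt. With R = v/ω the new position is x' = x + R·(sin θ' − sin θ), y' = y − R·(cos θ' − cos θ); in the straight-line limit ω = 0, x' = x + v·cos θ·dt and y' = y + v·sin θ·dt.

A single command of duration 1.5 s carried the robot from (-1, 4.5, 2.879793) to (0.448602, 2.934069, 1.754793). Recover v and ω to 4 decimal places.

v = -1.5000, ω = -0.7500

Δθ = 1.754793 − 2.879793 = -1.125000
ω = Δθ/dt = -1.125000/1.5 = -0.7500
R = −Δy/(cos θ' − cos θ) = 2.0000
v = R·ω = 2.0000·-0.7500 = -1.5000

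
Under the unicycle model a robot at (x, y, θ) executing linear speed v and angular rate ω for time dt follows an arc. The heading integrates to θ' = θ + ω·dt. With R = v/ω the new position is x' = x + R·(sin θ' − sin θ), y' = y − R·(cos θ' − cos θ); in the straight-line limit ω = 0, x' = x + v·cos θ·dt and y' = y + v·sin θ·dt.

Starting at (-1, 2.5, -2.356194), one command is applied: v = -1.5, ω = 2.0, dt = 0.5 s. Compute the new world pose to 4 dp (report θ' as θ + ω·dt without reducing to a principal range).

θ' = -2.3562 + 2.0·0.5 = -1.3562
R = v/ω = -1.5/2.0 = -0.7500
x' = -1 + -0.7500·(sin -1.3562 − sin -2.3562) = -0.7975
y' = 2.5 − -0.7500·(cos -1.3562 − cos -2.3562) = 3.1900

(-0.7975, 3.1900, -1.3562)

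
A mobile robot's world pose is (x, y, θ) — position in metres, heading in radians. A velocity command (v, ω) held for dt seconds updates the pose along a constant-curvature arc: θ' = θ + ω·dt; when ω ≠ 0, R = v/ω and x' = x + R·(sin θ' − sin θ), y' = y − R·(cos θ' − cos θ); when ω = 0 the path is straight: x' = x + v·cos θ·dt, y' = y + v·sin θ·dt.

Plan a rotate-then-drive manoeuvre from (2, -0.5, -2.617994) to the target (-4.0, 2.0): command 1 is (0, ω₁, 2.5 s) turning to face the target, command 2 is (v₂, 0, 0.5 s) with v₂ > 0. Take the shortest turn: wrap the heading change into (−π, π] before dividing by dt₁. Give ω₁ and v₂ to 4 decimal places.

ω₁ = -0.3674, v₂ = 13.0000

heading to target = atan2(2−-0.5, -4−2) = 2.7468
Δθ = wrap(2.7468 − -2.6180) = -0.9184; ω₁ = Δθ/dt₁ = -0.3674
distance = √((-4−2)² + (2−-0.5)²) = 6.5000; v₂ = distance/dt₂ = 13.0000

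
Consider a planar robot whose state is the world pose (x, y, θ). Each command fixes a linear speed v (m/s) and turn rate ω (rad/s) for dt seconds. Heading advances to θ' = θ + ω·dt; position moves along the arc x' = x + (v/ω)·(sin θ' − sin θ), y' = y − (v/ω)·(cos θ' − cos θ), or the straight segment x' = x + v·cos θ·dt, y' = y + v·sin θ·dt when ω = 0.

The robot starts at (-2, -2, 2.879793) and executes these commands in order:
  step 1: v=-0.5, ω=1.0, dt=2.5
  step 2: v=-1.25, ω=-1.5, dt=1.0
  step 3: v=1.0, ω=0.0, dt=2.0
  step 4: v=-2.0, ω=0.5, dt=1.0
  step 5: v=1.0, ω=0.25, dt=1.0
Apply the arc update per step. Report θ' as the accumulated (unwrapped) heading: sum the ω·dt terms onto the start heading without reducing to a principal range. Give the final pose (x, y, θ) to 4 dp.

(-1.9801, -0.7445, 4.6298)

step 1: θ'=5.3798 (R=-0.5000) → pose (-1.4779, -1.2076, 5.3798)
step 2: θ'=3.8798 (R=0.8333) → pose (-1.3841, -0.0754, 3.8798)
step 3: θ'=3.8798 (straight) → pose (-2.8635, -1.4213, 3.8798)
step 4: θ'=4.3798 (R=-4.0000) → pose (-1.7745, 0.2314, 4.3798)
step 5: θ'=4.6298 (R=4.0000) → pose (-1.9801, -0.7445, 4.6298)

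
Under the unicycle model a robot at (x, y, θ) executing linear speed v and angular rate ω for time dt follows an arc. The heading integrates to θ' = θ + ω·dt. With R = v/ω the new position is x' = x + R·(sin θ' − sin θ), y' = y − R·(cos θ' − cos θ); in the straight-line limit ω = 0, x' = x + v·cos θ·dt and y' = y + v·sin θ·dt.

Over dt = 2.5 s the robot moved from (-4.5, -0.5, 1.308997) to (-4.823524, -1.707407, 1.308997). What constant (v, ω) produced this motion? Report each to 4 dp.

Δθ = 1.308997 − 1.308997 = 0.000000
ω = Δθ/dt = 0.000000/2.5 = 0.0000
ω = 0 → v = (Δx·cos θ + Δy·sin θ)/dt = -0.5000

v = -0.5000, ω = 0.0000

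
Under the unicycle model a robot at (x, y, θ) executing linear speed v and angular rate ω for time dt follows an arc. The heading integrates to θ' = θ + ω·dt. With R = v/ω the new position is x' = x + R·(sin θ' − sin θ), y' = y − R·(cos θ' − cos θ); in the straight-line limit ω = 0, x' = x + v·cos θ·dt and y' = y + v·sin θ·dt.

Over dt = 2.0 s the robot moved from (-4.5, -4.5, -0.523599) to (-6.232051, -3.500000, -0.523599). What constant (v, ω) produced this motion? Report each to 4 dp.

v = -1.0000, ω = 0.0000

Δθ = -0.523599 − -0.523599 = 0.000000
ω = Δθ/dt = 0.000000/2.0 = 0.0000
ω = 0 → v = (Δx·cos θ + Δy·sin θ)/dt = -1.0000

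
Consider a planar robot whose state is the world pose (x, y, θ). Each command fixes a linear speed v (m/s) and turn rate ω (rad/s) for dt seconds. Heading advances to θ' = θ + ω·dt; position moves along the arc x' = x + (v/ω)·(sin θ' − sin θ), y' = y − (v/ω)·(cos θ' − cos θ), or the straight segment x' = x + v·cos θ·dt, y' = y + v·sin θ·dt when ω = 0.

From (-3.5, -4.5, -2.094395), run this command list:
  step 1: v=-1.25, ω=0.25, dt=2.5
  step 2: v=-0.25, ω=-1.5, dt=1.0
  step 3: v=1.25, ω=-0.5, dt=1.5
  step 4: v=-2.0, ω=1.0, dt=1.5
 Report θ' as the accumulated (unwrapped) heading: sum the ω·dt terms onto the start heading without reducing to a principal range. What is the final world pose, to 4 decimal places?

(-1.8262, -0.4767, -2.2194)

step 1: θ'=-1.4694 (R=-5.0000) → pose (-2.8558, -1.4939, -1.4694)
step 2: θ'=-2.9694 (R=0.1667) → pose (-2.7186, -1.3128, -2.9694)
step 3: θ'=-3.7194 (R=-2.5000) → pose (-4.5124, -0.9439, -3.7194)
step 4: θ'=-2.2194 (R=-2.0000) → pose (-1.8262, -0.4767, -2.2194)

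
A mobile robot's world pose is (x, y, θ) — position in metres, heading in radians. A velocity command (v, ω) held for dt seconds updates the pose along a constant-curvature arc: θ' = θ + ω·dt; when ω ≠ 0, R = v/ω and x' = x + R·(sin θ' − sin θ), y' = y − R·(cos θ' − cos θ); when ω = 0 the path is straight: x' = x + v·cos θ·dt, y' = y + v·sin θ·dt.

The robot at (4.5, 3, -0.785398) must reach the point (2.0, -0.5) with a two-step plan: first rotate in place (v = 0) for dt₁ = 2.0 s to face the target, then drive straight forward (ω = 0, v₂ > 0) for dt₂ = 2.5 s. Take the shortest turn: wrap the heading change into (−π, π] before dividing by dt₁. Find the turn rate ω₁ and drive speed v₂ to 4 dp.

ω₁ = -0.7028, v₂ = 1.7205

heading to target = atan2(-0.5−3, 2−4.5) = -2.1910
Δθ = wrap(-2.1910 − -0.7854) = -1.4056; ω₁ = Δθ/dt₁ = -0.7028
distance = √((2−4.5)² + (-0.5−3)²) = 4.3012; v₂ = distance/dt₂ = 1.7205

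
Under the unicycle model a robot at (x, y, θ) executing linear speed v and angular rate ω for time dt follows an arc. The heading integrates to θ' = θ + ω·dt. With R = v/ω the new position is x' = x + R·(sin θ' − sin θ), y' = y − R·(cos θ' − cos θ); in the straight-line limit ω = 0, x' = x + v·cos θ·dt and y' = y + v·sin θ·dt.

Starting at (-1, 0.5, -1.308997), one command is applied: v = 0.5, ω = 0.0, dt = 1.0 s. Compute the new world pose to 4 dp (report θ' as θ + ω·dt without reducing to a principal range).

θ' = -1.3090 + 0.0·1.0 = -1.3090
ω = 0 → straight: x' = -1 + 0.5·cos(-1.3090)·1.0 = -0.8706
y' = 0.5 + 0.5·sin(-1.3090)·1.0 = 0.0170

(-0.8706, 0.0170, -1.3090)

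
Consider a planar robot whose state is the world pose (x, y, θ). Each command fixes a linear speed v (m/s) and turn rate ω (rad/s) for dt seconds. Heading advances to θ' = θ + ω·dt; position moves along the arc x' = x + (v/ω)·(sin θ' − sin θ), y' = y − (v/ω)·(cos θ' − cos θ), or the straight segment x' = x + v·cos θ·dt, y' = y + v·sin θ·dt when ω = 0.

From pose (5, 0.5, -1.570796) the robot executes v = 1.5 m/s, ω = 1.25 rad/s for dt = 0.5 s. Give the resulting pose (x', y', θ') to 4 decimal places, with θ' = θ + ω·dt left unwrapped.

(5.2268, -0.2021, -0.9458)

θ' = -1.5708 + 1.25·0.5 = -0.9458
R = v/ω = 1.5/1.25 = 1.2000
x' = 5 + 1.2000·(sin -0.9458 − sin -1.5708) = 5.2268
y' = 0.5 − 1.2000·(cos -0.9458 − cos -1.5708) = -0.2021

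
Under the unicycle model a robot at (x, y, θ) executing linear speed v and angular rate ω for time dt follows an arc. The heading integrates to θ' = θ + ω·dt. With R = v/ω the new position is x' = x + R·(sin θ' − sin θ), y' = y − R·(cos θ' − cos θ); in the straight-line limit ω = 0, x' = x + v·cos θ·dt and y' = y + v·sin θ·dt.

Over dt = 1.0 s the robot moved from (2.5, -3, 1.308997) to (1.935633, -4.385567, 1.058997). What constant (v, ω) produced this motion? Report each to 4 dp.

Δθ = 1.058997 − 1.308997 = -0.250000
ω = Δθ/dt = -0.250000/1.0 = -0.2500
R = −Δy/(cos θ' − cos θ) = 6.0000
v = R·ω = 6.0000·-0.2500 = -1.5000

v = -1.5000, ω = -0.2500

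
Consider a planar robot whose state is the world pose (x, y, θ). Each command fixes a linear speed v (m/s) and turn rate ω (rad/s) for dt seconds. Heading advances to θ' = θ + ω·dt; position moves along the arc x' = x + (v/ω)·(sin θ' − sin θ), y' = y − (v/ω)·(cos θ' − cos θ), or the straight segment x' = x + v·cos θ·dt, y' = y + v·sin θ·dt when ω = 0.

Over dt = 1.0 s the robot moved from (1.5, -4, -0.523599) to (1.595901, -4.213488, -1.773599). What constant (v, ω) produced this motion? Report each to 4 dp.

v = 0.2500, ω = -1.2500

Δθ = -1.773599 − -0.523599 = -1.250000
ω = Δθ/dt = -1.250000/1.0 = -1.2500
R = −Δy/(cos θ' − cos θ) = -0.2000
v = R·ω = -0.2000·-1.2500 = 0.2500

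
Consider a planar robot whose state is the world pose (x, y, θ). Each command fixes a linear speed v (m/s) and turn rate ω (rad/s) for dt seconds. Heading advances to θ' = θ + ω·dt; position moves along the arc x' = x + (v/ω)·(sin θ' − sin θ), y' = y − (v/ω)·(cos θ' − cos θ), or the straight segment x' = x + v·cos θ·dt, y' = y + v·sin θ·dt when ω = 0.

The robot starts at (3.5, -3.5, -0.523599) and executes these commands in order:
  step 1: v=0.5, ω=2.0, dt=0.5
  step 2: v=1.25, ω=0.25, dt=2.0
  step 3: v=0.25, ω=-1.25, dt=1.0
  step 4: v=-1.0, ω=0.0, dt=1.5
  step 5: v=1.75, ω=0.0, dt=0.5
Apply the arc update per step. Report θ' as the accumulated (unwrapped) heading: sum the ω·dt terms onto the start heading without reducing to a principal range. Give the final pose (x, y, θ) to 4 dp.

(5.2071, -1.6130, -0.2736)

step 1: θ'=0.4764 (R=0.2500) → pose (3.7396, -3.5057, 0.4764)
step 2: θ'=0.9764 (R=5.0000) → pose (5.5892, -1.8624, 0.9764)
step 3: θ'=-0.2736 (R=-0.2000) → pose (5.8089, -1.7819, -0.2736)
step 4: θ'=-0.2736 (straight) → pose (4.3647, -1.3766, -0.2736)
step 5: θ'=-0.2736 (straight) → pose (5.2071, -1.6130, -0.2736)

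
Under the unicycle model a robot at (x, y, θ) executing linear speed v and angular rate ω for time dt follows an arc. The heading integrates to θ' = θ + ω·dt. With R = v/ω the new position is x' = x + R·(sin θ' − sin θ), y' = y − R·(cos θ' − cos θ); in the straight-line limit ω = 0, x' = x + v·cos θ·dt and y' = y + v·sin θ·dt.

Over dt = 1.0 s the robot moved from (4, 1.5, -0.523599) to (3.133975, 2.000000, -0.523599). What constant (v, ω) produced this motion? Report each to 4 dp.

Δθ = -0.523599 − -0.523599 = 0.000000
ω = Δθ/dt = 0.000000/1.0 = 0.0000
ω = 0 → v = (Δx·cos θ + Δy·sin θ)/dt = -1.0000

v = -1.0000, ω = 0.0000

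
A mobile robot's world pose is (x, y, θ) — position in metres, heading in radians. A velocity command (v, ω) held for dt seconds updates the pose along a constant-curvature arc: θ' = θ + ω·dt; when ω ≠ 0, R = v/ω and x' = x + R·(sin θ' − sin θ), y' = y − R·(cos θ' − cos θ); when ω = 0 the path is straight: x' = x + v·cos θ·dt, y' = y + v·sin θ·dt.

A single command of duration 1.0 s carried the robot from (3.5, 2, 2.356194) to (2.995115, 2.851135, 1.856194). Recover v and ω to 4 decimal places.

v = 1.0000, ω = -0.5000

Δθ = 1.856194 − 2.356194 = -0.500000
ω = Δθ/dt = -0.500000/1.0 = -0.5000
R = −Δy/(cos θ' − cos θ) = -2.0000
v = R·ω = -2.0000·-0.5000 = 1.0000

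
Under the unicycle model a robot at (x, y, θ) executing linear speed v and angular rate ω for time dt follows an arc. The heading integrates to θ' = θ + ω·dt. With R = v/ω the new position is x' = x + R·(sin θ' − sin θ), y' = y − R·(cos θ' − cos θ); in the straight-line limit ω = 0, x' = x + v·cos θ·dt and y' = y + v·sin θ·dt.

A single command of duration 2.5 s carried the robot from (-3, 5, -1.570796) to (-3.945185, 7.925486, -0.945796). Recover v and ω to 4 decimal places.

Δθ = -0.945796 − -1.570796 = 0.625000
ω = Δθ/dt = 0.625000/2.5 = 0.2500
R = −Δy/(cos θ' − cos θ) = -5.0000
v = R·ω = -5.0000·0.2500 = -1.2500

v = -1.2500, ω = 0.2500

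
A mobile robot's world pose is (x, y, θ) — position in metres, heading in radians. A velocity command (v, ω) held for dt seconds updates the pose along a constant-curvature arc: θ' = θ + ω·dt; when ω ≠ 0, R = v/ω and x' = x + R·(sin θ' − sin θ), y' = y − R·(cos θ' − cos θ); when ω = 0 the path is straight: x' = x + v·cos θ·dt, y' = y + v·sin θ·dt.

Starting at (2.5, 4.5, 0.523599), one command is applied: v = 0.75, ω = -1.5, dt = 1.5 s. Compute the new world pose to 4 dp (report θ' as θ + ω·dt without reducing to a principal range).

(3.2440, 3.9895, -1.7264)

θ' = 0.5236 + -1.5·1.5 = -1.7264
R = v/ω = 0.75/-1.5 = -0.5000
x' = 2.5 + -0.5000·(sin -1.7264 − sin 0.5236) = 3.2440
y' = 4.5 − -0.5000·(cos -1.7264 − cos 0.5236) = 3.9895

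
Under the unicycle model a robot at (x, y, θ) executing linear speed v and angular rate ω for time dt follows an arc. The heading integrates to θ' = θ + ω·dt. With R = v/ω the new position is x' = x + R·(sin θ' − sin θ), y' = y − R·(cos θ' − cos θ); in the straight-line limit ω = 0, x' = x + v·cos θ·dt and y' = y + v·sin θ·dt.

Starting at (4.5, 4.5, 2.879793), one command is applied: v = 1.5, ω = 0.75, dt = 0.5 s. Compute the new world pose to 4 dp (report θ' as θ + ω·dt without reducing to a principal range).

(3.7564, 4.5553, 3.2548)

θ' = 2.8798 + 0.75·0.5 = 3.2548
R = v/ω = 1.5/0.75 = 2.0000
x' = 4.5 + 2.0000·(sin 3.2548 − sin 2.8798) = 3.7564
y' = 4.5 − 2.0000·(cos 3.2548 − cos 2.8798) = 4.5553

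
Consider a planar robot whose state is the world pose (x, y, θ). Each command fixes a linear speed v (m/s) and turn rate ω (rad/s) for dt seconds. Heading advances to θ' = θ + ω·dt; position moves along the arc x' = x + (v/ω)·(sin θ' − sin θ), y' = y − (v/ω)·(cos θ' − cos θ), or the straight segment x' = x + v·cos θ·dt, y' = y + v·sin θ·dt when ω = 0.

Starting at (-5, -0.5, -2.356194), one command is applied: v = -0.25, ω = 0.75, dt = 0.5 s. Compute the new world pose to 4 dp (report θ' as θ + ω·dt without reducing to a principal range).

θ' = -2.3562 + 0.75·0.5 = -1.9812
R = v/ω = -0.25/0.75 = -0.3333
x' = -5 + -0.3333·(sin -1.9812 − sin -2.3562) = -4.9300
y' = -0.5 − -0.3333·(cos -1.9812 − cos -2.3562) = -0.3973

(-4.9300, -0.3973, -1.9812)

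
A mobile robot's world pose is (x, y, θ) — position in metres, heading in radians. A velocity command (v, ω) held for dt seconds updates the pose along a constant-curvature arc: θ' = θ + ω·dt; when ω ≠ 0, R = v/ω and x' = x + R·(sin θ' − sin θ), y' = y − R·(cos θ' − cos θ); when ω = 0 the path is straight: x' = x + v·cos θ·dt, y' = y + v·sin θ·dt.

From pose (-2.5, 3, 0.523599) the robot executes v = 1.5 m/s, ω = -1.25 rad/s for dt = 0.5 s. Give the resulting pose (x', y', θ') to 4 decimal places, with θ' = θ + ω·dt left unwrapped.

(-1.7785, 3.1546, -0.1014)

θ' = 0.5236 + -1.25·0.5 = -0.1014
R = v/ω = 1.5/-1.25 = -1.2000
x' = -2.5 + -1.2000·(sin -0.1014 − sin 0.5236) = -1.7785
y' = 3 − -1.2000·(cos -0.1014 − cos 0.5236) = 3.1546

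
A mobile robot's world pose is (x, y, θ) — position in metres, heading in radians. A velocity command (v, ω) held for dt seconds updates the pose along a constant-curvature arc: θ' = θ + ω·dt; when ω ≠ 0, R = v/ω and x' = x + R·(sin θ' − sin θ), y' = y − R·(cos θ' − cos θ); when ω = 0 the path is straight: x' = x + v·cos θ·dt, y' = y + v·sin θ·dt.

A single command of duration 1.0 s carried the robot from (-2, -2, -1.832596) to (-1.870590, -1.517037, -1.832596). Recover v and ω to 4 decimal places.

v = -0.5000, ω = 0.0000

Δθ = -1.832596 − -1.832596 = 0.000000
ω = Δθ/dt = 0.000000/1.0 = 0.0000
ω = 0 → v = (Δx·cos θ + Δy·sin θ)/dt = -0.5000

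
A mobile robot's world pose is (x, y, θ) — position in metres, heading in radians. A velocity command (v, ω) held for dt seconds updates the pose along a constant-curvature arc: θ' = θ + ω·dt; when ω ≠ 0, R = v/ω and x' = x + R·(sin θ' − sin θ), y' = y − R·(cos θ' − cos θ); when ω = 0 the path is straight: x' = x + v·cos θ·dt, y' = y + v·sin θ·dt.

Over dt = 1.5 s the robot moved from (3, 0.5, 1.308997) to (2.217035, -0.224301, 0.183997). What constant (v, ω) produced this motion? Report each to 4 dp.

Δθ = 0.183997 − 1.308997 = -1.125000
ω = Δθ/dt = -1.125000/1.5 = -0.7500
R = Δx/(sin θ' − sin θ) = 1.0000
v = R·ω = 1.0000·-0.7500 = -0.7500

v = -0.7500, ω = -0.7500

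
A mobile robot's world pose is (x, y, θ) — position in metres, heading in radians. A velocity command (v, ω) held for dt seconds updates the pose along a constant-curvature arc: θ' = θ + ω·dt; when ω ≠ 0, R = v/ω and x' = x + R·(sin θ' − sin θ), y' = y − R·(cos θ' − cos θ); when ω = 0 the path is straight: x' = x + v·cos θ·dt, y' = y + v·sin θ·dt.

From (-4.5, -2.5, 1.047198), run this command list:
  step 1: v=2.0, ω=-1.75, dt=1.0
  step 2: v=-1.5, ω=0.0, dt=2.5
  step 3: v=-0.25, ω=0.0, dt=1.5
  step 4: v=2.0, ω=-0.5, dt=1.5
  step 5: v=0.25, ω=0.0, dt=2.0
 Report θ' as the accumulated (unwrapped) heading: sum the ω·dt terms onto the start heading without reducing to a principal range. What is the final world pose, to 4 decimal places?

step 1: θ'=-0.7028 (R=-1.1429) → pose (-2.7716, -2.1994, -0.7028)
step 2: θ'=-0.7028 (straight) → pose (-5.6329, 0.2245, -0.7028)
step 3: θ'=-0.7028 (straight) → pose (-5.9191, 0.4668, -0.7028)
step 4: θ'=-1.4528 (R=-4.0000) → pose (-4.5323, -2.1144, -1.4528)
step 5: θ'=-1.4528 (straight) → pose (-4.4735, -2.6109, -1.4528)

(-4.4735, -2.6109, -1.4528)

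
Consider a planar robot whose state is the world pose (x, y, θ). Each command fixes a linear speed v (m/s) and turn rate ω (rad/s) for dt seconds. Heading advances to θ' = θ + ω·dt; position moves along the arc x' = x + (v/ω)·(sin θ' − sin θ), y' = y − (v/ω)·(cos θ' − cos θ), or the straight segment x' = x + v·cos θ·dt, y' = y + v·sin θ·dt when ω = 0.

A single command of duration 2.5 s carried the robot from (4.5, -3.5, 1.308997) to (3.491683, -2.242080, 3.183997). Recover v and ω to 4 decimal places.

v = 0.7500, ω = 0.7500

Δθ = 3.183997 − 1.308997 = 1.875000
ω = Δθ/dt = 1.875000/2.5 = 0.7500
R = −Δy/(cos θ' − cos θ) = 1.0000
v = R·ω = 1.0000·0.7500 = 0.7500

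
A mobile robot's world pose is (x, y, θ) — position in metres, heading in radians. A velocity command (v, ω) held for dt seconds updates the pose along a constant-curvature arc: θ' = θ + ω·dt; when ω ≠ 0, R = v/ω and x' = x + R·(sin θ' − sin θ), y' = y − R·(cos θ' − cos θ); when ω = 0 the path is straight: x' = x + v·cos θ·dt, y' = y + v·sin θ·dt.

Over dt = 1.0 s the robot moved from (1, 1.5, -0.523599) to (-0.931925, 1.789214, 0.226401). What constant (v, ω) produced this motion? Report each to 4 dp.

v = -2.0000, ω = 0.7500

Δθ = 0.226401 − -0.523599 = 0.750000
ω = Δθ/dt = 0.750000/1.0 = 0.7500
R = Δx/(sin θ' − sin θ) = -2.6667
v = R·ω = -2.6667·0.7500 = -2.0000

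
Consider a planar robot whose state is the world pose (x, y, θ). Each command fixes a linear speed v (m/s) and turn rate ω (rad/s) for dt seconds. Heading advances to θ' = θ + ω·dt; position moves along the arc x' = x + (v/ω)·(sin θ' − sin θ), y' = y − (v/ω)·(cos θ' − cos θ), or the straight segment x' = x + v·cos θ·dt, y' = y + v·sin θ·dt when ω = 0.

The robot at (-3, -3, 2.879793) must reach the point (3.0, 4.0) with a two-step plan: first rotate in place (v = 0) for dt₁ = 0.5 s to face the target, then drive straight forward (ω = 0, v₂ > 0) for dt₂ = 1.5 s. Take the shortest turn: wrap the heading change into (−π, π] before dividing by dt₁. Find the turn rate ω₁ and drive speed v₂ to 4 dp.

ω₁ = -4.0352, v₂ = 6.1464

heading to target = atan2(4−-3, 3−-3) = 0.8622
Δθ = wrap(0.8622 − 2.8798) = -2.0176; ω₁ = Δθ/dt₁ = -4.0352
distance = √((3−-3)² + (4−-3)²) = 9.2195; v₂ = distance/dt₂ = 6.1464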